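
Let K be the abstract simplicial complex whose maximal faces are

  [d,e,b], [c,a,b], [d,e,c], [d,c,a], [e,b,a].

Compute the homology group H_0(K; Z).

K has 5 vertices, 10 edges, 5 triangles.
rank ∂_0 = 0, rank ∂_1 = 4 ⇒ b_0 = 5 − 0 − 4 = 1; all invariant factors of ∂_1 are 1 so no torsion. So H_0 = Z.

H_0 ≅ Z.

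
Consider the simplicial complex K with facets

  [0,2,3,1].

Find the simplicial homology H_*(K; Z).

Fix the vertex order 0 < 1 < 2 < 3 and write every simplex with vertices in increasing order. Then dim K = 3 and the simplices of K are:

  0-simplices (4): [0], [1], [2], [3]
  1-simplices (6): [0,1], [0,2], [0,3], [1,2], [1,3], [2,3]
  2-simplices (4): [0,1,2], [0,1,3], [0,2,3], [1,2,3]
  3-simplices (1): [0,1,2,3]

Hence C_0 ≅ Z^4, C_1 ≅ Z^6, C_2 ≅ Z^4, C_3 ≅ Z^1.

Boundary ∂_1: C_1 → C_0 sends each edge [p,q] (with p < q) to q − p. For instance
  ∂[0,2] = [2] − [0].
As a 4×6 matrix over Z this has rank 3, with invariant factors (1,1,1).

The boundary map ∂_2: C_2 → C_1 sends each 2-simplex [p,q,r] to [q,r] − [p,r] + [p,q]. For instance
  ∂[0,1,2] = [1,2] − [0,2] + [0,1],
  ∂[0,1,3] = [1,3] − [0,3] + [0,1].
The 6×4 boundary matrix has rank 3 and Smith normal form diag(1,1,1).

Boundary ∂_3: C_3 → C_2 sends each 3-simplex σ to the alternating sum Σ_i (−1)^i (σ with its i-th vertex removed). For instance
  ∂[0,1,2,3] = [1,2,3] − [0,2,3] + [0,1,3] − [0,1,2].
The resulting 4×1 matrix has rank 1, and its Smith normal form has invariant factors (1).

Now H_k = ker ∂_k / im ∂_{k+1}, so:

  H_0: rank C_0 − rank ∂_1 = 4 − 3 = 1, and the invariant factors of ∂_1 are all 1, so H_0 ≅ Z.
  H_1: rank ker ∂_1 − rank ∂_2 = (6 − 3) − 3 = 0, and the invariant factors of ∂_2 are all 1, so H_1 ≅ 0.
  H_2: rank ker ∂_2 − rank ∂_3 = (4 − 3) − 1 = 0, and the invariant factors of ∂_3 are all 1, so H_2 ≅ 0.
  H_3: rank ker ∂_3 − rank ∂_4 = (1 − 1) − 0 = 0, and there is no ∂_4, so H_3 ≅ 0.

H_0 = Z,  H_1 = 0,  H_2 = 0,  H_3 = 0.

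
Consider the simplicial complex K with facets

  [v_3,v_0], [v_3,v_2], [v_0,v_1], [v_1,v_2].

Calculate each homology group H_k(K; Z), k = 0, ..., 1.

H_0 = Z,  H_1 = Z.

Take the total order v_0 < v_1 < v_2 < v_3 on the vertex set. Then K (dimension 1) consists of the simplices:

  0-simplices (4): [v_0], [v_1], [v_2], [v_3]
  1-simplices (4): [v_0,v_1], [v_0,v_3], [v_1,v_2], [v_2,v_3]

so the chain groups are C_0 ≅ Z^4, C_1 ≅ Z^4.

∂_1: C_1 → C_0 is given by ∂[p,q] = [q] − [p]. For instance
  ∂[v_1,v_2] = [v_2] − [v_1].
The resulting 4×4 matrix has rank 3, and its Smith normal form has invariant factors (1,1,1).

Reading off H_k = ker ∂_k / im ∂_{k+1}:

  H_0: rank C_0 − rank ∂_1 = 4 − 3 = 1, and the invariant factors of ∂_1 are all 1, so H_0 ≅ Z.
  H_1: rank ker ∂_1 − rank ∂_2 = (4 − 3) − 0 = 1, and there is no ∂_2, so H_1 ≅ Z.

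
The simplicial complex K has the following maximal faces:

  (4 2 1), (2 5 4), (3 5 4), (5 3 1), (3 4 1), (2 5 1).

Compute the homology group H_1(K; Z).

H_1 ≅ 0.

Fix the vertex order 1 < 2 < 3 < 4 < 5 and write every simplex with vertices in increasing order. Then dim K = 2 and the simplices of K are:

  0-simplices (5): [1], [2], [3], [4], [5]
  1-simplices (9): [1,2], [1,3], [1,4], [1,5], [2,4], [2,5], [3,4], [3,5], [4,5]
  2-simplices (6): [1,2,4], [1,2,5], [1,3,4], [1,3,5], [2,4,5], [3,4,5]

Hence C_0 ≅ Z^5, C_1 ≅ Z^9, C_2 ≅ Z^6.

Boundary ∂_1: C_1 → C_0 is given by ∂[p,q] = [q] − [p].
The 5×9 boundary matrix has rank 4 and Smith normal form diag(1,1,1,1).

The boundary map ∂_2: C_2 → C_1 acts by ∂[p,q,r] = [q,r] − [p,r] + [p,q]. For instance
  ∂[1,3,5] = [3,5] − [1,5] + [1,3],
  ∂[1,2,4] = [2,4] − [1,4] + [1,2].
As a 9×6 matrix over Z this has rank 5, with invariant factors (1,1,1,1,1).

Now H_k = ker ∂_k / im ∂_{k+1}, so:

  H_1: rank ker ∂_1 − rank ∂_2 = (9 − 4) − 5 = 0, and the invariant factors of ∂_2 are all 1, so H_1 ≅ 0.

(K is a triangulation of the 2-sphere S^2.)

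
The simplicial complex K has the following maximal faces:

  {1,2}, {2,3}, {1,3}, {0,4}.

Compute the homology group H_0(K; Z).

Take the total order 0 < 1 < 2 < 3 < 4 on the vertex set. Then K (dimension 1) consists of the simplices:

  0-simplices (5): [0], [1], [2], [3], [4]
  1-simplices (4): [0,4], [1,2], [1,3], [2,3]

so the chain groups are C_0 ≅ Z^5, C_1 ≅ Z^4.

The boundary map ∂_1: C_1 → C_0 maps an edge to its endpoints' difference, ∂[p,q] = q − p. For instance
  ∂[1,3] = [3] − [1].
The 5×4 boundary matrix has rank 3 and Smith normal form diag(1,1,1).

Now H_k = ker ∂_k / im ∂_{k+1}, so:

  H_0: rank C_0 − rank ∂_1 = 5 − 3 = 2, and the invariant factors of ∂_1 are all 1, so H_0 = Z^2.

H_0 = Z^2.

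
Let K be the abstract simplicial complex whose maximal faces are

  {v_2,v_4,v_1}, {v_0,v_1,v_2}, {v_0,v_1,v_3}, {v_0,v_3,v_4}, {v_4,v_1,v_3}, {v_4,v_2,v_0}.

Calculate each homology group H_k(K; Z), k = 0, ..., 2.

H_0 ≅ Z,  H_1 = 0,  H_2 ≅ Z.

Order the vertices as v_0 < v_1 < v_2 < v_3 < v_4. Listing each simplex with vertices in this order, K has dimension 2 with simplices:

  0-simplices (5): [v_0], [v_1], [v_2], [v_3], [v_4]
  1-simplices (9): [v_0,v_1], [v_0,v_2], [v_0,v_3], [v_0,v_4], [v_1,v_2], [v_1,v_3], [v_1,v_4], [v_2,v_4], [v_3,v_4]
  2-simplices (6): [v_0,v_1,v_2], [v_0,v_1,v_3], [v_0,v_2,v_4], [v_0,v_3,v_4], [v_1,v_2,v_4], [v_1,v_3,v_4]

Hence C_0 ≅ Z^5, C_1 ≅ Z^9, C_2 ≅ Z^6.

The boundary map ∂_1: C_1 → C_0 sends each edge [p,q] (with p < q) to q − p. For instance
  ∂[v_3,v_4] = [v_4] − [v_3].
As a 5×9 matrix over Z this has rank 4, with invariant factors (1,1,1,1).

The boundary map ∂_2: C_2 → C_1 acts by ∂[p,q,r] = [q,r] − [p,r] + [p,q]. For instance
  ∂[v_1,v_2,v_4] = [v_2,v_4] − [v_1,v_4] + [v_1,v_2],
  ∂[v_0,v_1,v_2] = [v_1,v_2] − [v_0,v_2] + [v_0,v_1].
The 9×6 boundary matrix has rank 5 and Smith normal form diag(1,1,1,1,1).

From H_k ≅ ker(∂_k) / im(∂_{k+1}) we obtain:

  H_0: rank C_0 − rank ∂_1 = 5 − 4 = 1, and the invariant factors of ∂_1 are all 1, so H_0 ≅ Z.
  H_1: rank ker ∂_1 − rank ∂_2 = (9 − 4) − 5 = 0, and the invariant factors of ∂_2 are all 1, so H_1 ≅ 0.
  H_2: rank ker ∂_2 − rank ∂_3 = (6 − 5) − 0 = 1, and there is no ∂_3, so H_2 ≅ Z.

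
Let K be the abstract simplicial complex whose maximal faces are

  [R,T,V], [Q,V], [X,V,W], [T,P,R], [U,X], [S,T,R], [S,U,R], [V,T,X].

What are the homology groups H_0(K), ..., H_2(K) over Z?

Order the vertices as P < Q < R < S < T < U < V < W < X. Listing each simplex with vertices in this order, K has dimension 2 with simplices:

  0-simplices (9): P, Q, R, S, T, U, V, W, X
  1-simplices (15): PR, PT, QV, RS, RT, RU, RV, ST, SU, TV, TX, UX, VW, VX, WX
  2-simplices (6): PRT, RST, RSU, RTV, TVX, VWX

giving chain groups C_0 ≅ Z^9, C_1 ≅ Z^15, C_2 ≅ Z^6.

Boundary ∂_1: C_1 → C_0 sends each edge [p,q] (with p < q) to q − p.
The 9×15 boundary matrix has rank 8 and Smith normal form diag(1,1,1,1,1,1,1,1).

The boundary map ∂_2: C_2 → C_1 maps a triangle to the signed sum of its edges. For instance
  ∂RTV = TV − RV + RT,
  ∂RST = ST − RT + RS.
The 15×6 boundary matrix has rank 6 and Smith normal form diag(1,1,1,1,1,1).

Computing H_k = (kernel of ∂_k) / (image of ∂_{k+1}):

  H_0: rank C_0 − rank ∂_1 = 9 − 8 = 1, and the invariant factors of ∂_1 are all 1, so H_0 = Z.
  H_1: rank ker ∂_1 − rank ∂_2 = (15 − 8) − 6 = 1, and the invariant factors of ∂_2 are all 1, so H_1 = Z.
  H_2: rank ker ∂_2 − rank ∂_3 = (6 − 6) − 0 = 0, and there is no ∂_3, so H_2 = 0.

As a check, the Euler characteristic is 9 − 15 + 6 = 0, which agrees with 1 − 1 + 0 = 0.

H_0 ≅ Z,  H_1 ≅ Z,  H_2 = 0.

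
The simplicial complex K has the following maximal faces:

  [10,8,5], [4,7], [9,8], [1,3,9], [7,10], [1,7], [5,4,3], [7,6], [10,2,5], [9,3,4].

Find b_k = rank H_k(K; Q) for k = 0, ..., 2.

b_0 = 1, b_1 = 3, b_2 = 0.

Take the total order 1 < 2 < 3 < 4 < 5 < 6 < 7 < 8 < 9 < 10 on the vertex set. Then K (dimension 2) consists of the simplices:

  0-simplices (10): [1], [2], [3], [4], [5], [6], [7], [8], [9], [10]
  1-simplices (17): [1,3], [1,7], [1,9], [2,5], [2,10], [3,4], [3,5], [3,9], [4,5], [4,7], [4,9], [5,8], [5,10], [6,7], [7,10], [8,9], [8,10]
  2-simplices (5): [1,3,9], [2,5,10], [3,4,5], [3,4,9], [5,8,10]

giving chain groups C_0 ≅ Z^10, C_1 ≅ Z^17, C_2 ≅ Z^5.

The boundary map ∂_1: C_1 → C_0 is given by ∂[p,q] = [q] − [p]. For instance
  ∂[6,7] = [7] − [6].
The resulting 10×17 matrix has rank 9, and its Smith normal form has invariant factors (1,1,1,1,1,1,1,1,1).

Boundary ∂_2: C_2 → C_1 acts by ∂[p,q,r] = [q,r] − [p,r] + [p,q]. For instance
  ∂[1,3,9] = [3,9] − [1,9] + [1,3],
  ∂[3,4,9] = [4,9] − [3,9] + [3,4].
The 17×5 boundary matrix has rank 5 and Smith normal form diag(1,1,1,1,1).

Now H_k = ker ∂_k / im ∂_{k+1}, so:

  H_0: rank C_0 − rank ∂_1 = 10 − 9 = 1, and the invariant factors of ∂_1 are all 1, so H_0 = Z.
  H_1: rank ker ∂_1 − rank ∂_2 = (17 − 9) − 5 = 3, and the invariant factors of ∂_2 are all 1, so H_1 = Z^3.
  H_2: rank ker ∂_2 − rank ∂_3 = (5 − 5) − 0 = 0, and there is no ∂_3, so H_2 = 0.

Hence the Betti numbers are b_0 = 1, b_1 = 3, b_2 = 0.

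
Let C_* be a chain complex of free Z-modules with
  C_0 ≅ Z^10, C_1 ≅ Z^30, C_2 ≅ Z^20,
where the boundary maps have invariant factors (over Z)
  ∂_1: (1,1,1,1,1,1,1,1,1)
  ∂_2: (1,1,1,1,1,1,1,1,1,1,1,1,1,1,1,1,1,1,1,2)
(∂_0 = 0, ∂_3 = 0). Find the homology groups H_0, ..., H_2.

H_0 = Z,  H_1 = Z ⊕ Z_2,  H_2 = 0.

H_0: b_0 = 10 − 0 − 9 = 1; torsion from ∂_1 factors > 1: none. So H_0 = Z.
H_1: b_1 = 30 − 9 − 20 = 1; torsion from ∂_2 factors > 1: [2]. So H_1 = Z ⊕ Z_2.
H_2: b_2 = 20 − 20 − 0 = 0; torsion from ∂_3 factors > 1: none. So H_2 = 0.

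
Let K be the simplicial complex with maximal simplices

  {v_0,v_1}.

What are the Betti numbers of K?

b_0 = 1, b_1 = 0.

K has 2 vertices, 1 edge.
rank ∂_0 = 0, rank ∂_1 = 1 ⇒ b_0 = 2 − 0 − 1 = 1; all invariant factors of ∂_1 are 1 so no torsion. So H_0 ≅ Z.
rank ∂_1 = 1, rank ∂_2 = 0 ⇒ b_1 = 1 − 1 − 0 = 0. So H_1 ≅ 0.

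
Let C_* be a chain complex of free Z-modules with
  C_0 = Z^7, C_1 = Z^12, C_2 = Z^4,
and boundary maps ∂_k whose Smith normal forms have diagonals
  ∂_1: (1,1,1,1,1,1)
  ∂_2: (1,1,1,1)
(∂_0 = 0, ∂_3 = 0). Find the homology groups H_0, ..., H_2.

H_0: b_0 = 7 − 0 − 6 = 1; torsion from ∂_1 factors > 1: none. So H_0 = Z.
H_1: b_1 = 12 − 6 − 4 = 2; torsion from ∂_2 factors > 1: none. So H_1 = Z^2.
H_2: b_2 = 4 − 4 − 0 = 0; torsion from ∂_3 factors > 1: none. So H_2 = 0.

H_0 = Z,  H_1 = Z^2,  H_2 = 0.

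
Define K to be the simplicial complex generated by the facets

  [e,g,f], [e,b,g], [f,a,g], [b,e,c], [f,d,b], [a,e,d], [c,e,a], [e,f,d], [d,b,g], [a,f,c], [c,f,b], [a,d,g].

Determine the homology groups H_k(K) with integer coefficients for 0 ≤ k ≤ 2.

Fix the vertex order a < b < c < d < e < f < g and write every simplex with vertices in increasing order. Then dim K = 2 and the simplices of K are:

  0-simplices (7): a, b, c, d, e, f, g
  1-simplices (18): ac, ad, ae, af, ag, bc, bd, be, bf, bg, ce, cf, de, df, dg, ef, eg, fg
  2-simplices (12): ace, acf, ade, adg, afg, bce, bcf, bdf, bdg, beg, def, efg

so the chain groups are C_0 ≅ Z^7, C_1 ≅ Z^18, C_2 ≅ Z^12.

∂_1: C_1 → C_0 maps an edge to its endpoints' difference, ∂[p,q] = q − p.
This gives a 7×18 integer matrix of rank 6; reducing to Smith normal form yields diagonal entries (1,1,1,1,1,1).

∂_2: C_2 → C_1 sends each 2-simplex [p,q,r] to [q,r] − [p,r] + [p,q]. For instance
  ∂ade = de − ae + ad,
  ∂bdf = df − bf + bd.
The resulting 18×12 matrix has rank 12, and its Smith normal form has invariant factors (1,1,1,1,1,1,1,1,1,1,1,2).

Now H_k = ker ∂_k / im ∂_{k+1}, so:

  H_0: rank C_0 − rank ∂_1 = 7 − 6 = 1, and the invariant factors of ∂_1 are all 1, so H_0 ≅ Z.
  H_1: rank ker ∂_1 − rank ∂_2 = (18 − 6) − 12 = 0, and ∂_2 has invariant factor 2 > 1, so H_1 ≅ Z/2.
  H_2: rank ker ∂_2 − rank ∂_3 = (12 − 12) − 0 = 0, and there is no ∂_3, so H_2 ≅ 0.

As a check, the Euler characteristic is 7 − 18 + 12 = 1, which agrees with 1 − 0 + 0 = 1.
(K is a triangulation of the real projective plane RP^2.)

H_0 = Z,  H_1 = Z/2,  H_2 = 0.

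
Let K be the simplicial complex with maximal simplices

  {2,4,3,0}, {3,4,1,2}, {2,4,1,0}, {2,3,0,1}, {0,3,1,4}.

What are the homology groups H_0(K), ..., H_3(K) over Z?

We work with the vertex ordering 0 < 1 < 2 < 3 < 4. The simplices of K, each written with vertices in increasing order, are:

  0-simplices (5): [0], [1], [2], [3], [4]
  1-simplices (10): [0,1], [0,2], [0,3], [0,4], [1,2], [1,3], [1,4], [2,3], [2,4], [3,4]
  2-simplices (10): [0,1,2], [0,1,3], [0,1,4], [0,2,3], [0,2,4], [0,3,4], [1,2,3], [1,2,4], [1,3,4], [2,3,4]
  3-simplices (5): [0,1,2,3], [0,1,2,4], [0,1,3,4], [0,2,3,4], [1,2,3,4]

so the chain groups are C_0 ≅ Z^5, C_1 ≅ Z^10, C_2 ≅ Z^10, C_3 ≅ Z^5.

The boundary map ∂_1: C_1 → C_0 sends each edge [p,q] (with p < q) to q − p.
This gives a 5×10 integer matrix of rank 4; reducing to Smith normal form yields diagonal entries (1,1,1,1).

The boundary map ∂_2: C_2 → C_1 maps a triangle to the signed sum of its edges. For instance
  ∂[1,2,3] = [2,3] − [1,3] + [1,2],
  ∂[1,2,4] = [2,4] − [1,4] + [1,2].
This gives a 10×10 integer matrix of rank 6; reducing to Smith normal form yields diagonal entries (1,1,1,1,1,1).

Boundary ∂_3: C_3 → C_2 sends each 3-simplex σ to the alternating sum Σ_i (−1)^i (σ with its i-th vertex removed). For instance
  ∂[0,1,2,4] = [1,2,4] − [0,2,4] + [0,1,4] − [0,1,2],
  ∂[0,1,2,3] = [1,2,3] − [0,2,3] + [0,1,3] − [0,1,2].
This gives a 10×5 integer matrix of rank 4; reducing to Smith normal form yields diagonal entries (1,1,1,1).

From H_k ≅ ker(∂_k) / im(∂_{k+1}) we obtain:

  H_0: rank C_0 − rank ∂_1 = 5 − 4 = 1, and the invariant factors of ∂_1 are all 1, so H_0 = Z.
  H_1: rank ker ∂_1 − rank ∂_2 = (10 − 4) − 6 = 0, and the invariant factors of ∂_2 are all 1, so H_1 = 0.
  H_2: rank ker ∂_2 − rank ∂_3 = (10 − 6) − 4 = 0, and the invariant factors of ∂_3 are all 1, so H_2 = 0.
  H_3: rank ker ∂_3 − rank ∂_4 = (5 − 4) − 0 = 1, and there is no ∂_4, so H_3 = Z.

H_0 ≅ Z,  H_1 = 0,  H_2 = 0,  H_3 ≅ Z.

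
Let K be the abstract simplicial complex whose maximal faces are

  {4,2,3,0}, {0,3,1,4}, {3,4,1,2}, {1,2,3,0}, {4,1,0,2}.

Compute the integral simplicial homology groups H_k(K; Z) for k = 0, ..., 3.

H_0 ≅ Z,  H_1 = 0,  H_2 = 0,  H_3 ≅ Z.

Take the total order 0 < 1 < 2 < 3 < 4 on the vertex set. Then K (dimension 3) consists of the simplices:

  0-simplices (5): [0], [1], [2], [3], [4]
  1-simplices (10): [0,1], [0,2], [0,3], [0,4], [1,2], [1,3], [1,4], [2,3], [2,4], [3,4]
  2-simplices (10): [0,1,2], [0,1,3], [0,1,4], [0,2,3], [0,2,4], [0,3,4], [1,2,3], [1,2,4], [1,3,4], [2,3,4]
  3-simplices (5): [0,1,2,3], [0,1,2,4], [0,1,3,4], [0,2,3,4], [1,2,3,4]

giving chain groups C_0 ≅ Z^5, C_1 ≅ Z^10, C_2 ≅ Z^10, C_3 ≅ Z^5.

The boundary map ∂_1: C_1 → C_0 sends each edge [p,q] (with p < q) to q − p. For instance
  ∂[0,2] = [2] − [0].
The resulting 5×10 matrix has rank 4, and its Smith normal form has invariant factors (1,1,1,1).

∂_2: C_2 → C_1 acts by ∂[p,q,r] = [q,r] − [p,r] + [p,q]. For instance
  ∂[0,2,4] = [2,4] − [0,4] + [0,2],
  ∂[0,3,4] = [3,4] − [0,4] + [0,3].
This gives a 10×10 integer matrix of rank 6; reducing to Smith normal form yields diagonal entries (1,1,1,1,1,1).

Boundary ∂_3: C_3 → C_2 sends each 3-simplex σ to the alternating sum Σ_i (−1)^i (σ with its i-th vertex removed). For instance
  ∂[0,1,3,4] = [1,3,4] − [0,3,4] + [0,1,4] − [0,1,3],
  ∂[0,2,3,4] = [2,3,4] − [0,3,4] + [0,2,4] − [0,2,3].
This gives a 10×5 integer matrix of rank 4; reducing to Smith normal form yields diagonal entries (1,1,1,1).

Computing H_k = (kernel of ∂_k) / (image of ∂_{k+1}):

  H_0: rank C_0 − rank ∂_1 = 5 − 4 = 1, and the invariant factors of ∂_1 are all 1, so H_0 = Z.
  H_1: rank ker ∂_1 − rank ∂_2 = (10 − 4) − 6 = 0, and the invariant factors of ∂_2 are all 1, so H_1 = 0.
  H_2: rank ker ∂_2 − rank ∂_3 = (10 − 6) − 4 = 0, and the invariant factors of ∂_3 are all 1, so H_2 = 0.
  H_3: rank ker ∂_3 − rank ∂_4 = (5 − 4) − 0 = 1, and there is no ∂_4, so H_3 = Z.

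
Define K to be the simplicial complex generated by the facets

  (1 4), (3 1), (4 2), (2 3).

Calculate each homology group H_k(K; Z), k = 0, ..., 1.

H_0 = Z,  H_1 = Z.

Take the total order 1 < 2 < 3 < 4 on the vertex set. Then K (dimension 1) consists of the simplices:

  0-simplices (4): [1], [2], [3], [4]
  1-simplices (4): [1,3], [1,4], [2,3], [2,4]

so the chain groups are C_0 ≅ Z^4, C_1 ≅ Z^4.

Boundary ∂_1: C_1 → C_0 sends each edge [p,q] (with p < q) to q − p. For instance
  ∂[1,3] = [3] − [1].
This gives a 4×4 integer matrix of rank 3; reducing to Smith normal form yields diagonal entries (1,1,1).

Computing H_k = (kernel of ∂_k) / (image of ∂_{k+1}):

  H_0: rank C_0 − rank ∂_1 = 4 − 3 = 1, and the invariant factors of ∂_1 are all 1, so H_0 ≅ Z.
  H_1: rank ker ∂_1 − rank ∂_2 = (4 − 3) − 0 = 1, and there is no ∂_2, so H_1 ≅ Z.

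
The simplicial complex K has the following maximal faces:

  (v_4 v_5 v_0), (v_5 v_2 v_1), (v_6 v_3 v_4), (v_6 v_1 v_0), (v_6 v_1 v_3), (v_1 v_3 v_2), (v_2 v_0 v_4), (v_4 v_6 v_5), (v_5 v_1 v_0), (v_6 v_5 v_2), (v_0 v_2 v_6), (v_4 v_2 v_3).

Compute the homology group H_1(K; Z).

Order the vertices as v_0 < v_1 < v_2 < v_3 < v_4 < v_5 < v_6. Listing each simplex with vertices in this order, K has dimension 2 with simplices:

  0-simplices (7): [v_0], [v_1], [v_2], [v_3], [v_4], [v_5], [v_6]
  1-simplices (18): (18 of them)
  2-simplices (12): (12 of them)

so the chain groups are C_0 ≅ Z^7, C_1 ≅ Z^18, C_2 ≅ Z^12.

Boundary ∂_1: C_1 → C_0 maps an edge to its endpoints' difference, ∂[p,q] = q − p.
The 7×18 boundary matrix has rank 6 and Smith normal form diag(1,1,1,1,1,1).

The boundary map ∂_2: C_2 → C_1 sends each 2-simplex [p,q,r] to [q,r] − [p,r] + [p,q]. For instance
  ∂[v_0,v_1,v_6] = [v_1,v_6] − [v_0,v_6] + [v_0,v_1],
  ∂[v_0,v_4,v_5] = [v_4,v_5] − [v_0,v_5] + [v_0,v_4].
This gives a 18×12 integer matrix of rank 12; reducing to Smith normal form yields diagonal entries (1,1,1,1,1,1,1,1,1,1,1,2).

Reading off H_k = ker ∂_k / im ∂_{k+1}:

  H_1: rank ker ∂_1 − rank ∂_2 = (18 − 6) − 12 = 0, and ∂_2 has invariant factor 2 > 1, so H_1 ≅ Z/2.

H_1 = Z/2.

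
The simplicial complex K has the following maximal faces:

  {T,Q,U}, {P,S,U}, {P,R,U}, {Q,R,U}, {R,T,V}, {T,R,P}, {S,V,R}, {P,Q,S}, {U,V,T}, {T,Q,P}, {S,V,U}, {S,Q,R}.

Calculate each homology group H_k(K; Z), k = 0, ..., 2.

H_0 ≅ Z,  H_1 ≅ Z/2,  H_2 = 0.

Fix the vertex order P < Q < R < S < T < U < V and write every simplex with vertices in increasing order. Then dim K = 2 and the simplices of K are:

  0-simplices (7): P, Q, R, S, T, U, V
  1-simplices (18): PQ, PR, PS, PT, PU, QR, QS, QT, QU, RS, RT, RU, RV, SU, SV, TU, TV, UV
  2-simplices (12): PQS, PQT, PRT, PRU, PSU, QRS, QRU, QTU, RSV, RTV, SUV, TUV

giving chain groups C_0 ≅ Z^7, C_1 ≅ Z^18, C_2 ≅ Z^12.

Boundary ∂_1: C_1 → C_0 is given by ∂[p,q] = [q] − [p].
The resulting 7×18 matrix has rank 6, and its Smith normal form has invariant factors (1,1,1,1,1,1).

Boundary ∂_2: C_2 → C_1 sends each 2-simplex [p,q,r] to [q,r] − [p,r] + [p,q]. For instance
  ∂PRU = RU − PU + PR,
  ∂QTU = TU − QU + QT.
As a 18×12 matrix over Z this has rank 12, with invariant factors (1,1,1,1,1,1,1,1,1,1,1,2).

From H_k ≅ ker(∂_k) / im(∂_{k+1}) we obtain:

  H_0: rank C_0 − rank ∂_1 = 7 − 6 = 1, and the invariant factors of ∂_1 are all 1, so H_0 = Z.
  H_1: rank ker ∂_1 − rank ∂_2 = (18 − 6) − 12 = 0, and ∂_2 has invariant factor 2 > 1, so H_1 = Z/2.
  H_2: rank ker ∂_2 − rank ∂_3 = (12 − 12) − 0 = 0, and there is no ∂_3, so H_2 = 0.

(K is a triangulation of the real projective plane RP^2.)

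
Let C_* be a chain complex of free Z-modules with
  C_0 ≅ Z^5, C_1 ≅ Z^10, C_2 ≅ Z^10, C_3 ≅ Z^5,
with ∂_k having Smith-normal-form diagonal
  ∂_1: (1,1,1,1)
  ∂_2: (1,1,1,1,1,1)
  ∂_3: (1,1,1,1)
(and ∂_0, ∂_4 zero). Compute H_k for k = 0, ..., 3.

H_0: b_0 = 5 − 0 − 4 = 1; torsion from ∂_1 factors > 1: none. So H_0 = Z.
H_1: b_1 = 10 − 4 − 6 = 0; torsion from ∂_2 factors > 1: none. So H_1 = 0.
H_2: b_2 = 10 − 6 − 4 = 0; torsion from ∂_3 factors > 1: none. So H_2 = 0.
H_3: b_3 = 5 − 4 − 0 = 1; torsion from ∂_4 factors > 1: none. So H_3 = Z.

H_0 = Z,  H_1 = 0,  H_2 = 0,  H_3 = Z.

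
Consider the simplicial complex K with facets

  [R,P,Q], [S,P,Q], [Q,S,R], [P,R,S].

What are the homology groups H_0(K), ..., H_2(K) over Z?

We work with the vertex ordering P < Q < R < S. The simplices of K, each written with vertices in increasing order, are:

  0-simplices (4): P, Q, R, S
  1-simplices (6): PQ, PR, PS, QR, QS, RS
  2-simplices (4): PQR, PQS, PRS, QRS

giving chain groups C_0 ≅ Z^4, C_1 ≅ Z^6, C_2 ≅ Z^4.

∂_1: C_1 → C_0 maps an edge to its endpoints' difference, ∂[p,q] = q − p. For instance
  ∂RS = S − R.
The resulting 4×6 matrix has rank 3, and its Smith normal form has invariant factors (1,1,1).

Boundary ∂_2: C_2 → C_1 maps a triangle to the signed sum of its edges. For instance
  ∂PQS = QS − PS + PQ,
  ∂QRS = RS − QS + QR.
This gives a 6×4 integer matrix of rank 3; reducing to Smith normal form yields diagonal entries (1,1,1).

Computing H_k = (kernel of ∂_k) / (image of ∂_{k+1}):

  H_0: rank C_0 − rank ∂_1 = 4 − 3 = 1, and the invariant factors of ∂_1 are all 1, so H_0 = Z.
  H_1: rank ker ∂_1 − rank ∂_2 = (6 − 3) − 3 = 0, and the invariant factors of ∂_2 are all 1, so H_1 = 0.
  H_2: rank ker ∂_2 − rank ∂_3 = (4 − 3) − 0 = 1, and there is no ∂_3, so H_2 = Z.

As a check, the Euler characteristic is 4 − 6 + 4 = 2, which agrees with 1 − 0 + 1 = 2.

H_0 = Z,  H_1 = 0,  H_2 = Z.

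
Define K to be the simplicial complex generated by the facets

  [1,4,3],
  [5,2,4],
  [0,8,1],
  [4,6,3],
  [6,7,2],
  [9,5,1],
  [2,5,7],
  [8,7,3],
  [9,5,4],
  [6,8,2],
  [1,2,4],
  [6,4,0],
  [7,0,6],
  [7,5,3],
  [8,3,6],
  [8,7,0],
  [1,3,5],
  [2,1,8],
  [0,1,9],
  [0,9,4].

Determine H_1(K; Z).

H_1 ≅ Z ⊕ Z/2.

Order the vertices as 0 < 1 < 2 < 3 < 4 < 5 < 6 < 7 < 8 < 9. Listing each simplex with vertices in this order, K has dimension 2 with simplices:

  0-simplices (10): [0], [1], [2], [3], [4], [5], [6], [7], [8], [9]
  1-simplices (30): (30 of them)
  2-simplices (20): (20 of them)

giving chain groups C_0 ≅ Z^10, C_1 ≅ Z^30, C_2 ≅ Z^20.

∂_1: C_1 → C_0 is given by ∂[p,q] = [q] − [p].
The 10×30 boundary matrix has rank 9 and Smith normal form diag(1,1,1,1,1,1,1,1,1).

∂_2: C_2 → C_1 maps a triangle to the signed sum of its edges. For instance
  ∂[1,3,4] = [3,4] − [1,4] + [1,3],
  ∂[2,4,5] = [4,5] − [2,5] + [2,4].
As a 30×20 matrix over Z this has rank 20, with invariant factors (1,1,1,1,1,1,1,1,1,1,1,1,1,1,1,1,1,1,1,2).

Computing H_k = (kernel of ∂_k) / (image of ∂_{k+1}):

  H_1: rank ker ∂_1 − rank ∂_2 = (30 − 9) − 20 = 1, and ∂_2 has invariant factor 2 > 1, so H_1 = Z ⊕ Z/2.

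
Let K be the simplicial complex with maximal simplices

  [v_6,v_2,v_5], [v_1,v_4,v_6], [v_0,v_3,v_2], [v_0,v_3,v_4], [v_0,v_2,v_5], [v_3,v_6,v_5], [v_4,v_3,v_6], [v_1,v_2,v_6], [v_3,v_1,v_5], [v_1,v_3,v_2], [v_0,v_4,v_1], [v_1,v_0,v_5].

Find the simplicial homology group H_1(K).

Fix the vertex order v_0 < v_1 < v_2 < v_3 < v_4 < v_5 < v_6 and write every simplex with vertices in increasing order. Then dim K = 2 and the simplices of K are:

  0-simplices (7): [v_0], [v_1], [v_2], [v_3], [v_4], [v_5], [v_6]
  1-simplices (18): (18 of them)
  2-simplices (12): (12 of them)

Hence C_0 ≅ Z^7, C_1 ≅ Z^18, C_2 ≅ Z^12.

The boundary map ∂_1: C_1 → C_0 maps an edge to its endpoints' difference, ∂[p,q] = q − p.
The 7×18 boundary matrix has rank 6 and Smith normal form diag(1,1,1,1,1,1).

The boundary map ∂_2: C_2 → C_1 acts by ∂[p,q,r] = [q,r] − [p,r] + [p,q]. For instance
  ∂[v_0,v_1,v_5] = [v_1,v_5] − [v_0,v_5] + [v_0,v_1],
  ∂[v_3,v_5,v_6] = [v_5,v_6] − [v_3,v_6] + [v_3,v_5].
This gives a 18×12 integer matrix of rank 12; reducing to Smith normal form yields diagonal entries (1,1,1,1,1,1,1,1,1,1,1,2).

Computing H_k = (kernel of ∂_k) / (image of ∂_{k+1}):

  H_1: rank ker ∂_1 − rank ∂_2 = (18 − 6) − 12 = 0, and ∂_2 has invariant factor 2 > 1, so H_1 ≅ Z_2.

H_1 = Z_2.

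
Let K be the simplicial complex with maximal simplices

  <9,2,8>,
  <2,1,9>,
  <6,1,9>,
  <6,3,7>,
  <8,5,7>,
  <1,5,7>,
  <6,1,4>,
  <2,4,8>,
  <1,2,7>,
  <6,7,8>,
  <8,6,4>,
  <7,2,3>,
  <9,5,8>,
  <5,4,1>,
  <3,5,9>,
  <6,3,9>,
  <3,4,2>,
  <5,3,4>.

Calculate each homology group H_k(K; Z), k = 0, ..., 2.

Order the vertices as 1 < 2 < 3 < 4 < 5 < 6 < 7 < 8 < 9. Listing each simplex with vertices in this order, K has dimension 2 with simplices:

  0-simplices (9): [1], [2], [3], [4], [5], [6], [7], [8], [9]
  1-simplices (27): (27 of them)
  2-simplices (18): [1,2,7], [1,2,9], [1,4,5], [1,4,6], [1,5,7], [1,6,9], [2,3,4], [2,3,7], [2,4,8], [2,8,9], [3,4,5], [3,5,9], [3,6,7], [3,6,9], [4,6,8], [5,7,8], [5,8,9], [6,7,8]

Hence C_0 ≅ Z^9, C_1 ≅ Z^27, C_2 ≅ Z^18.

The boundary map ∂_1: C_1 → C_0 maps an edge to its endpoints' difference, ∂[p,q] = q − p. For instance
  ∂[4,8] = [8] − [4].
The 9×27 boundary matrix has rank 8 and Smith normal form diag(1,1,1,1,1,1,1,1).

The boundary map ∂_2: C_2 → C_1 acts by ∂[p,q,r] = [q,r] − [p,r] + [p,q]. For instance
  ∂[1,6,9] = [6,9] − [1,9] + [1,6],
  ∂[1,2,9] = [2,9] − [1,9] + [1,2].
The 27×18 boundary matrix has rank 17 and Smith normal form diag(1,1,1,1,1,1,1,1,1,1,1,1,1,1,1,1,1).

Computing H_k = (kernel of ∂_k) / (image of ∂_{k+1}):

  H_0: rank C_0 − rank ∂_1 = 9 − 8 = 1, and the invariant factors of ∂_1 are all 1, so H_0 = Z.
  H_1: rank ker ∂_1 − rank ∂_2 = (27 − 8) − 17 = 2, and the invariant factors of ∂_2 are all 1, so H_1 = Z^2.
  H_2: rank ker ∂_2 − rank ∂_3 = (18 − 17) − 0 = 1, and there is no ∂_3, so H_2 = Z.

As a check, the Euler characteristic is 9 − 27 + 18 = 0, which agrees with 1 − 2 + 1 = 0.

H_0 = Z,  H_1 = Z^2,  H_2 = Z.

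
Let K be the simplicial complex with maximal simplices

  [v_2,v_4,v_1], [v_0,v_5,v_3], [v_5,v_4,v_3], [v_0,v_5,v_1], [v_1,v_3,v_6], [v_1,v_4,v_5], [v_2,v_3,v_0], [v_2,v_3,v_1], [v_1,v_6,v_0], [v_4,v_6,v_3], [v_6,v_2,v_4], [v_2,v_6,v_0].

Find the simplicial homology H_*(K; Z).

H_0 = Z,  H_1 = Z_2,  H_2 = 0.

We work with the vertex ordering v_0 < v_1 < v_2 < v_3 < v_4 < v_5 < v_6. The simplices of K, each written with vertices in increasing order, are:

  0-simplices (7): [v_0], [v_1], [v_2], [v_3], [v_4], [v_5], [v_6]
  1-simplices (18): (18 of them)
  2-simplices (12): (12 of them)

Hence C_0 ≅ Z^7, C_1 ≅ Z^18, C_2 ≅ Z^12.

∂_1: C_1 → C_0 is given by ∂[p,q] = [q] − [p].
The resulting 7×18 matrix has rank 6, and its Smith normal form has invariant factors (1,1,1,1,1,1).

Boundary ∂_2: C_2 → C_1 maps a triangle to the signed sum of its edges. For instance
  ∂[v_0,v_1,v_5] = [v_1,v_5] − [v_0,v_5] + [v_0,v_1],
  ∂[v_1,v_3,v_6] = [v_3,v_6] − [v_1,v_6] + [v_1,v_3].
As a 18×12 matrix over Z this has rank 12, with invariant factors (1,1,1,1,1,1,1,1,1,1,1,2).

From H_k ≅ ker(∂_k) / im(∂_{k+1}) we obtain:

  H_0: rank C_0 − rank ∂_1 = 7 − 6 = 1, and the invariant factors of ∂_1 are all 1, so H_0 = Z.
  H_1: rank ker ∂_1 − rank ∂_2 = (18 − 6) − 12 = 0, and ∂_2 has invariant factor 2 > 1, so H_1 = Z_2.
  H_2: rank ker ∂_2 − rank ∂_3 = (12 − 12) − 0 = 0, and there is no ∂_3, so H_2 = 0.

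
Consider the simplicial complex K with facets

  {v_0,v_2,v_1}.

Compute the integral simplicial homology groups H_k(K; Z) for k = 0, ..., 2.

Take the total order v_0 < v_1 < v_2 on the vertex set. Then K (dimension 2) consists of the simplices:

  0-simplices (3): [v_0], [v_1], [v_2]
  1-simplices (3): [v_0,v_1], [v_0,v_2], [v_1,v_2]
  2-simplices (1): [v_0,v_1,v_2]

so the chain groups are C_0 ≅ Z^3, C_1 ≅ Z^3, C_2 ≅ Z^1.

The boundary map ∂_1: C_1 → C_0 is given by ∂[p,q] = [q] − [p]. For instance
  ∂[v_0,v_2] = [v_2] − [v_0].
The resulting 3×3 matrix has rank 2, and its Smith normal form has invariant factors (1,1).

∂_2: C_2 → C_1 maps a triangle to the signed sum of its edges. For instance
  ∂[v_0,v_1,v_2] = [v_1,v_2] − [v_0,v_2] + [v_0,v_1].
As a 3×1 matrix over Z this has rank 1, with invariant factors (1).

From H_k ≅ ker(∂_k) / im(∂_{k+1}) we obtain:

  H_0: rank C_0 − rank ∂_1 = 3 − 2 = 1, and the invariant factors of ∂_1 are all 1, so H_0 = Z.
  H_1: rank ker ∂_1 − rank ∂_2 = (3 − 2) − 1 = 0, and the invariant factors of ∂_2 are all 1, so H_1 = 0.
  H_2: rank ker ∂_2 − rank ∂_3 = (1 − 1) − 0 = 0, and there is no ∂_3, so H_2 = 0.

As a check, the Euler characteristic is 3 − 3 + 1 = 1, which agrees with 1 − 0 + 0 = 1.

H_0 ≅ Z,  H_1 = 0,  H_2 = 0.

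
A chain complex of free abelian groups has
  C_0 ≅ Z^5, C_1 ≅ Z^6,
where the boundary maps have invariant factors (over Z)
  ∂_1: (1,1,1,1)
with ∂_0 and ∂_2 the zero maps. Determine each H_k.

H_0 ≅ Z,  H_1 ≅ Z^2.

H_0: b_0 = 5 − 0 − 4 = 1; torsion from ∂_1 factors > 1: none. So H_0 ≅ Z.
H_1: b_1 = 6 − 4 − 0 = 2; torsion from ∂_2 factors > 1: none. So H_1 ≅ Z^2.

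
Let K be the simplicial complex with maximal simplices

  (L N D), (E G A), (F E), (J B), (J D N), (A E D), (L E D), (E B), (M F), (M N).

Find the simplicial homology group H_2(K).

Take the total order A < B < D < E < F < G < J < L < M < N on the vertex set. Then K (dimension 2) consists of the simplices:

  0-simplices (10): A, B, D, E, F, G, J, L, M, N
  1-simplices (16): AD, AE, AG, BE, BJ, DE, DJ, DL, DN, EF, EG, EL, FM, JN, LN, MN
  2-simplices (5): ADE, AEG, DEL, DJN, DLN

Hence C_0 ≅ Z^10, C_1 ≅ Z^16, C_2 ≅ Z^5.

The boundary map ∂_1: C_1 → C_0 sends each edge [p,q] (with p < q) to q − p. For instance
  ∂DJ = J − D.
The resulting 10×16 matrix has rank 9, and its Smith normal form has invariant factors (1,1,1,1,1,1,1,1,1).

Boundary ∂_2: C_2 → C_1 maps a triangle to the signed sum of its edges. For instance
  ∂DLN = LN − DN + DL,
  ∂DJN = JN − DN + DJ.
The resulting 16×5 matrix has rank 5, and its Smith normal form has invariant factors (1,1,1,1,1).

Reading off H_k = ker ∂_k / im ∂_{k+1}:

  H_2: rank ker ∂_2 − rank ∂_3 = (5 − 5) − 0 = 0, and there is no ∂_3, so H_2 = 0.

H_2 ≅ 0.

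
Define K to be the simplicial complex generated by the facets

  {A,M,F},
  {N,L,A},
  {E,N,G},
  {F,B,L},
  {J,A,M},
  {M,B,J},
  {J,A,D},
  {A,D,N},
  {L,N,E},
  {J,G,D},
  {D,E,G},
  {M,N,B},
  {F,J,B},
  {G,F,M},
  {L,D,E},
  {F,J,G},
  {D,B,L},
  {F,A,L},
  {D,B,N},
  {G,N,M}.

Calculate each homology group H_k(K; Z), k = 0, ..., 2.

H_0 = Z,  H_1 = Z ⊕ Z/2Z,  H_2 = 0.

Fix the vertex order A < B < D < E < F < G < J < L < M < N and write every simplex with vertices in increasing order. Then dim K = 2 and the simplices of K are:

  0-simplices (10): A, B, D, E, F, G, J, L, M, N
  1-simplices (30): AD, AF, AJ, AL, AM, AN, BD, BF, BJ, BL, BM, BN, DE, DG, DJ, DL, DN, EG, EL, EN, FG, FJ, FL, FM, GJ, GM, GN, JM, LN, MN
  2-simplices (20): ADJ, ADN, AFL, AFM, AJM, ALN, BDL, BDN, BFJ, BFL, BJM, BMN, DEG, DEL, DGJ, EGN, ELN, FGJ, FGM, GMN

so the chain groups are C_0 ≅ Z^10, C_1 ≅ Z^30, C_2 ≅ Z^20.

Boundary ∂_1: C_1 → C_0 is given by ∂[p,q] = [q] − [p]. For instance
  ∂AL = L − A.
This gives a 10×30 integer matrix of rank 9; reducing to Smith normal form yields diagonal entries (1,1,1,1,1,1,1,1,1).

The boundary map ∂_2: C_2 → C_1 sends each 2-simplex [p,q,r] to [q,r] − [p,r] + [p,q]. For instance
  ∂AFL = FL − AL + AF,
  ∂ALN = LN − AN + AL.
The resulting 30×20 matrix has rank 20, and its Smith normal form has invariant factors (1,1,1,1,1,1,1,1,1,1,1,1,1,1,1,1,1,1,1,2).

Now H_k = ker ∂_k / im ∂_{k+1}, so:

  H_0: rank C_0 − rank ∂_1 = 10 − 9 = 1, and the invariant factors of ∂_1 are all 1, so H_0 ≅ Z.
  H_1: rank ker ∂_1 − rank ∂_2 = (30 − 9) − 20 = 1, and ∂_2 has invariant factor 2 > 1, so H_1 ≅ Z ⊕ Z/2Z.
  H_2: rank ker ∂_2 − rank ∂_3 = (20 − 20) − 0 = 0, and there is no ∂_3, so H_2 ≅ 0.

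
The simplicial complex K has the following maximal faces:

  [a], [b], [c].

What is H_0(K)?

Fix the vertex order a < b < c and write every simplex with vertices in increasing order. Then dim K = 0 and the simplices of K are:

  0-simplices (3): a, b, c

Hence C_0 ≅ Z^3.

Computing H_k = (kernel of ∂_k) / (image of ∂_{k+1}):

  H_0: rank C_0 − rank ∂_1 = 3 − 0 = 3, and there is no ∂_1, so H_0 ≅ Z^3.

(K is a triangulation of a set of 3 points.)

H_0 = Z^3.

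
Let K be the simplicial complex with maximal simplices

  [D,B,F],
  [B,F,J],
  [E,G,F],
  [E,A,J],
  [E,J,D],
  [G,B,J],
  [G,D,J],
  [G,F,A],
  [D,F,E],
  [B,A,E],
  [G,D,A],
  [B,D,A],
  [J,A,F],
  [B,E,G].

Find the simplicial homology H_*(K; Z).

Order the vertices as A < B < D < E < F < G < J. Listing each simplex with vertices in this order, K has dimension 2 with simplices:

  0-simplices (7): A, B, D, E, F, G, J
  1-simplices (21): AB, AD, AE, AF, AG, AJ, BD, BE, BF, BG, BJ, DE, DF, DG, DJ, EF, EG, EJ, FG, FJ, GJ
  2-simplices (14): ABD, ABE, ADG, AEJ, AFG, AFJ, BDF, BEG, BFJ, BGJ, DEF, DEJ, DGJ, EFG

Hence C_0 ≅ Z^7, C_1 ≅ Z^21, C_2 ≅ Z^14.

Boundary ∂_1: C_1 → C_0 is given by ∂[p,q] = [q] − [p]. For instance
  ∂BE = E − B.
The 7×21 boundary matrix has rank 6 and Smith normal form diag(1,1,1,1,1,1).

∂_2: C_2 → C_1 sends each 2-simplex [p,q,r] to [q,r] − [p,r] + [p,q]. For instance
  ∂BDF = DF − BF + BD,
  ∂ABE = BE − AE + AB.
As a 21×14 matrix over Z this has rank 13, with invariant factors (1,1,1,1,1,1,1,1,1,1,1,1,1).

From H_k ≅ ker(∂_k) / im(∂_{k+1}) we obtain:

  H_0: rank C_0 − rank ∂_1 = 7 − 6 = 1, and the invariant factors of ∂_1 are all 1, so H_0 ≅ Z.
  H_1: rank ker ∂_1 − rank ∂_2 = (21 − 6) − 13 = 2, and the invariant factors of ∂_2 are all 1, so H_1 ≅ Z^2.
  H_2: rank ker ∂_2 − rank ∂_3 = (14 − 13) − 0 = 1, and there is no ∂_3, so H_2 ≅ Z.

As a check, the Euler characteristic is 7 − 21 + 14 = 0, which agrees with 1 − 2 + 1 = 0.

H_0 ≅ Z,  H_1 ≅ Z^2,  H_2 ≅ Z.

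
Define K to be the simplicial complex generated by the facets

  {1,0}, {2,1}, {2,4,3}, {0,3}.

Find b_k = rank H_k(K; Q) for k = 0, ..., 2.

b_0 = 1, b_1 = 1, b_2 = 0.

Order the vertices as 0 < 1 < 2 < 3 < 4. Listing each simplex with vertices in this order, K has dimension 2 with simplices:

  0-simplices (5): [0], [1], [2], [3], [4]
  1-simplices (6): [0,1], [0,3], [1,2], [2,3], [2,4], [3,4]
  2-simplices (1): [2,3,4]

so the chain groups are C_0 ≅ Z^5, C_1 ≅ Z^6, C_2 ≅ Z^1.

Boundary ∂_1: C_1 → C_0 is given by ∂[p,q] = [q] − [p]. For instance
  ∂[0,3] = [3] − [0].
The resulting 5×6 matrix has rank 4, and its Smith normal form has invariant factors (1,1,1,1).

Boundary ∂_2: C_2 → C_1 maps a triangle to the signed sum of its edges. For instance
  ∂[2,3,4] = [3,4] − [2,4] + [2,3].
The resulting 6×1 matrix has rank 1, and its Smith normal form has invariant factors (1).

Computing H_k = (kernel of ∂_k) / (image of ∂_{k+1}):

  H_0: rank C_0 − rank ∂_1 = 5 − 4 = 1, and the invariant factors of ∂_1 are all 1, so H_0 = Z.
  H_1: rank ker ∂_1 − rank ∂_2 = (6 − 4) − 1 = 1, and the invariant factors of ∂_2 are all 1, so H_1 = Z.
  H_2: rank ker ∂_2 − rank ∂_3 = (1 − 1) − 0 = 0, and there is no ∂_3, so H_2 = 0.

Hence the Betti numbers are b_0 = 1, b_1 = 1, b_2 = 0.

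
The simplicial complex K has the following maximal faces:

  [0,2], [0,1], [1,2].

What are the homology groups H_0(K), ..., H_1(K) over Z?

Order the vertices as 0 < 1 < 2. Listing each simplex with vertices in this order, K has dimension 1 with simplices:

  0-simplices (3): [0], [1], [2]
  1-simplices (3): [0,1], [0,2], [1,2]

so the chain groups are C_0 ≅ Z^3, C_1 ≅ Z^3.

The boundary map ∂_1: C_1 → C_0 is given by ∂[p,q] = [q] − [p]. For instance
  ∂[0,2] = [2] − [0].
The resulting 3×3 matrix has rank 2, and its Smith normal form has invariant factors (1,1).

Computing H_k = (kernel of ∂_k) / (image of ∂_{k+1}):

  H_0: rank C_0 − rank ∂_1 = 3 − 2 = 1, and the invariant factors of ∂_1 are all 1, so H_0 = Z.
  H_1: rank ker ∂_1 − rank ∂_2 = (3 − 2) − 0 = 1, and there is no ∂_2, so H_1 = Z.

As a check, the Euler characteristic is 3 − 3 = 0, which agrees with 1 − 1 = 0.

H_0 = Z,  H_1 = Z.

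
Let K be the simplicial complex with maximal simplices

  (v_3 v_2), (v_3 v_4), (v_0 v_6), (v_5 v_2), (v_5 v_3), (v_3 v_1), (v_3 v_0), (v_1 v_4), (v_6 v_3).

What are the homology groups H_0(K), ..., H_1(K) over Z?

H_0 ≅ Z,  H_1 ≅ Z^3.

We work with the vertex ordering v_0 < v_1 < v_2 < v_3 < v_4 < v_5 < v_6. The simplices of K, each written with vertices in increasing order, are:

  0-simplices (7): [v_0], [v_1], [v_2], [v_3], [v_4], [v_5], [v_6]
  1-simplices (9): [v_0,v_3], [v_0,v_6], [v_1,v_3], [v_1,v_4], [v_2,v_3], [v_2,v_5], [v_3,v_4], [v_3,v_5], [v_3,v_6]

Hence C_0 ≅ Z^7, C_1 ≅ Z^9.

∂_1: C_1 → C_0 is given by ∂[p,q] = [q] − [p]. For instance
  ∂[v_0,v_6] = [v_6] − [v_0].
The 7×9 boundary matrix has rank 6 and Smith normal form diag(1,1,1,1,1,1).

Now H_k = ker ∂_k / im ∂_{k+1}, so:

  H_0: rank C_0 − rank ∂_1 = 7 − 6 = 1, and the invariant factors of ∂_1 are all 1, so H_0 ≅ Z.
  H_1: rank ker ∂_1 − rank ∂_2 = (9 − 6) − 0 = 3, and there is no ∂_2, so H_1 ≅ Z^3.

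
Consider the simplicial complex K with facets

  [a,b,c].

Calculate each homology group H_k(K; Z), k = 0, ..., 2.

H_0 = Z,  H_1 = 0,  H_2 = 0.

Fix the vertex order a < b < c and write every simplex with vertices in increasing order. Then dim K = 2 and the simplices of K are:

  0-simplices (3): a, b, c
  1-simplices (3): ab, ac, bc
  2-simplices (1): abc

Hence C_0 ≅ Z^3, C_1 ≅ Z^3, C_2 ≅ Z^1.

Boundary ∂_1: C_1 → C_0 maps an edge to its endpoints' difference, ∂[p,q] = q − p.
The 3×3 boundary matrix has rank 2 and Smith normal form diag(1,1).

The boundary map ∂_2: C_2 → C_1 maps a triangle to the signed sum of its edges. For instance
  ∂abc = bc − ac + ab.
This gives a 3×1 integer matrix of rank 1; reducing to Smith normal form yields diagonal entries (1).

From H_k ≅ ker(∂_k) / im(∂_{k+1}) we obtain:

  H_0: rank C_0 − rank ∂_1 = 3 − 2 = 1, and the invariant factors of ∂_1 are all 1, so H_0 = Z.
  H_1: rank ker ∂_1 − rank ∂_2 = (3 − 2) − 1 = 0, and the invariant factors of ∂_2 are all 1, so H_1 = 0.
  H_2: rank ker ∂_2 − rank ∂_3 = (1 − 1) − 0 = 0, and there is no ∂_3, so H_2 = 0.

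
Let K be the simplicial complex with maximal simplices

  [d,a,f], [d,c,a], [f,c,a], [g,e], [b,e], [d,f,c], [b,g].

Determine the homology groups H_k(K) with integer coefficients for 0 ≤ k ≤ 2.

Fix the vertex order a < b < c < d < e < f < g and write every simplex with vertices in increasing order. Then dim K = 2 and the simplices of K are:

  0-simplices (7): a, b, c, d, e, f, g
  1-simplices (9): ac, ad, af, be, bg, cd, cf, df, eg
  2-simplices (4): acd, acf, adf, cdf

giving chain groups C_0 ≅ Z^7, C_1 ≅ Z^9, C_2 ≅ Z^4.

The boundary map ∂_1: C_1 → C_0 maps an edge to its endpoints' difference, ∂[p,q] = q − p. For instance
  ∂bg = g − b.
The resulting 7×9 matrix has rank 5, and its Smith normal form has invariant factors (1,1,1,1,1).

∂_2: C_2 → C_1 sends each 2-simplex [p,q,r] to [q,r] − [p,r] + [p,q]. For instance
  ∂adf = df − af + ad,
  ∂cdf = df − cf + cd.
The resulting 9×4 matrix has rank 3, and its Smith normal form has invariant factors (1,1,1).

From H_k ≅ ker(∂_k) / im(∂_{k+1}) we obtain:

  H_0: rank C_0 − rank ∂_1 = 7 − 5 = 2, and the invariant factors of ∂_1 are all 1, so H_0 ≅ Z^2.
  H_1: rank ker ∂_1 − rank ∂_2 = (9 − 5) − 3 = 1, and the invariant factors of ∂_2 are all 1, so H_1 ≅ Z.
  H_2: rank ker ∂_2 − rank ∂_3 = (4 − 3) − 0 = 1, and there is no ∂_3, so H_2 ≅ Z.

As a check, the Euler characteristic is 7 − 9 + 4 = 2, which agrees with 2 − 1 + 1 = 2.
(K is a triangulation of the disjoint union of the 2-sphere S^2 and the circle S^1.)

H_0 = Z^2,  H_1 = Z,  H_2 = Z.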